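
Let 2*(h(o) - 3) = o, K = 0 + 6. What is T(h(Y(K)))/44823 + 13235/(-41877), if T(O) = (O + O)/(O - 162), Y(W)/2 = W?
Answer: -3361678213/10636632369 ≈ -0.31605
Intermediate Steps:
K = 6
Y(W) = 2*W
h(o) = 3 + o/2
T(O) = 2*O/(-162 + O) (T(O) = (2*O)/(-162 + O) = 2*O/(-162 + O))
T(h(Y(K)))/44823 + 13235/(-41877) = (2*(3 + (2*6)/2)/(-162 + (3 + (2*6)/2)))/44823 + 13235/(-41877) = (2*(3 + (½)*12)/(-162 + (3 + (½)*12)))*(1/44823) + 13235*(-1/41877) = (2*(3 + 6)/(-162 + (3 + 6)))*(1/44823) - 13235/41877 = (2*9/(-162 + 9))*(1/44823) - 13235/41877 = (2*9/(-153))*(1/44823) - 13235/41877 = (2*9*(-1/153))*(1/44823) - 13235/41877 = -2/17*1/44823 - 13235/41877 = -2/761991 - 13235/41877 = -3361678213/10636632369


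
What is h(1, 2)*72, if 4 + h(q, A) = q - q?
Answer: -288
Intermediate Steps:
h(q, A) = -4 (h(q, A) = -4 + (q - q) = -4 + 0 = -4)
h(1, 2)*72 = -4*72 = -288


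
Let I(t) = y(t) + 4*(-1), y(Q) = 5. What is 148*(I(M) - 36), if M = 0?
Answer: -5180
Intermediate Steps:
I(t) = 1 (I(t) = 5 + 4*(-1) = 5 - 4 = 1)
148*(I(M) - 36) = 148*(1 - 36) = 148*(-35) = -5180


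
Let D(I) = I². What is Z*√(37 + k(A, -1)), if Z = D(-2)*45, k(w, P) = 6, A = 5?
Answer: 180*√43 ≈ 1180.3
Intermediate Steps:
Z = 180 (Z = (-2)²*45 = 4*45 = 180)
Z*√(37 + k(A, -1)) = 180*√(37 + 6) = 180*√43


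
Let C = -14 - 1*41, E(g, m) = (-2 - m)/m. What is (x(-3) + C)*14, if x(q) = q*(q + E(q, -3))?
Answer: -630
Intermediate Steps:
E(g, m) = (-2 - m)/m
C = -55 (C = -14 - 41 = -55)
x(q) = q*(-⅓ + q) (x(q) = q*(q + (-2 - 1*(-3))/(-3)) = q*(q - (-2 + 3)/3) = q*(q - ⅓*1) = q*(q - ⅓) = q*(-⅓ + q))
(x(-3) + C)*14 = (-3*(-⅓ - 3) - 55)*14 = (-3*(-10/3) - 55)*14 = (10 - 55)*14 = -45*14 = -630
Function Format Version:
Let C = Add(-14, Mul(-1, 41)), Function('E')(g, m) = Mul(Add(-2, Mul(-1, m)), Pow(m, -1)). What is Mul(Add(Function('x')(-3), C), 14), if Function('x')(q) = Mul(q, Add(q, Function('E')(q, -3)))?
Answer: -630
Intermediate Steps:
Function('E')(g, m) = Mul(Pow(m, -1), Add(-2, Mul(-1, m)))
C = -55 (C = Add(-14, -41) = -55)
Function('x')(q) = Mul(q, Add(Rational(-1, 3), q)) (Function('x')(q) = Mul(q, Add(q, Mul(Pow(-3, -1), Add(-2, Mul(-1, -3))))) = Mul(q, Add(q, Mul(Rational(-1, 3), Add(-2, 3)))) = Mul(q, Add(q, Mul(Rational(-1, 3), 1))) = Mul(q, Add(q, Rational(-1, 3))) = Mul(q, Add(Rational(-1, 3), q)))
Mul(Add(Function('x')(-3), C), 14) = Mul(Add(Mul(-3, Add(Rational(-1, 3), -3)), -55), 14) = Mul(Add(Mul(-3, Rational(-10, 3)), -55), 14) = Mul(Add(10, -55), 14) = Mul(-45, 14) = -630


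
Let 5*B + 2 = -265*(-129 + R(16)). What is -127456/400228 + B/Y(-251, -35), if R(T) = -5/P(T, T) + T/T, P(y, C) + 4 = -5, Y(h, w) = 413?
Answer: 29818831969/1859559345 ≈ 16.035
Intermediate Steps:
P(y, C) = -9 (P(y, C) = -4 - 5 = -9)
R(T) = 14/9 (R(T) = -5/(-9) + T/T = -5*(-1/9) + 1 = 5/9 + 1 = 14/9)
B = 303937/45 (B = -2/5 + (-265*(-129 + 14/9))/5 = -2/5 + (-265*(-1147/9))/5 = -2/5 + (1/5)*(303955/9) = -2/5 + 60791/9 = 303937/45 ≈ 6754.2)
-127456/400228 + B/Y(-251, -35) = -127456/400228 + (303937/45)/413 = -127456*1/400228 + (303937/45)*(1/413) = -31864/100057 + 303937/18585 = 29818831969/1859559345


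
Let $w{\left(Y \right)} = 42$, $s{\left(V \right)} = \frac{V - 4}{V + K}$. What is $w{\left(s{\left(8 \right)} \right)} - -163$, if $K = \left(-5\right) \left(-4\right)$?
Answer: $205$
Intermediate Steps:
$K = 20$
$s{\left(V \right)} = \frac{-4 + V}{20 + V}$ ($s{\left(V \right)} = \frac{V - 4}{V + 20} = \frac{-4 + V}{20 + V}$)
$w{\left(s{\left(8 \right)} \right)} - -163 = 42 - -163 = 42 + 163 = 205$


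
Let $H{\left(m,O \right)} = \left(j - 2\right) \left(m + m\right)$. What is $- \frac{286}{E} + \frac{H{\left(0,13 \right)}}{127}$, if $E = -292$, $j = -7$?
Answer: $\frac{143}{146} \approx 0.97945$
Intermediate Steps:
$H{\left(m,O \right)} = - 18 m$ ($H{\left(m,O \right)} = \left(-7 - 2\right) \left(m + m\right) = - 9 \cdot 2 m = - 18 m$)
$- \frac{286}{E} + \frac{H{\left(0,13 \right)}}{127} = - \frac{286}{-292} + \frac{\left(-18\right) 0}{127} = \left(-286\right) \left(- \frac{1}{292}\right) + 0 \cdot \frac{1}{127} = \frac{143}{146} + 0 = \frac{143}{146}$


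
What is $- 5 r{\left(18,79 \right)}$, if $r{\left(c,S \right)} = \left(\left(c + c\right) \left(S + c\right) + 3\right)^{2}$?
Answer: $-61075125$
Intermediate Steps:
$r{\left(c,S \right)} = \left(3 + 2 c \left(S + c\right)\right)^{2}$ ($r{\left(c,S \right)} = \left(2 c \left(S + c\right) + 3\right)^{2} = \left(3 + 2 c \left(S + c\right)\right)^{2}$)
$- 5 r{\left(18,79 \right)} = - 5 \left(3 + 2 \cdot 18^{2} + 2 \cdot 79 \cdot 18\right)^{2} = - 5 \left(3 + 2 \cdot 324 + 2844\right)^{2} = - 5 \left(3 + 648 + 2844\right)^{2} = - 5 \cdot 3495^{2} = \left(-5\right) 12215025 = -61075125$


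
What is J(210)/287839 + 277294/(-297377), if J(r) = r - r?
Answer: -277294/297377 ≈ -0.93247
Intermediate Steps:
J(r) = 0
J(210)/287839 + 277294/(-297377) = 0/287839 + 277294/(-297377) = 0*(1/287839) + 277294*(-1/297377) = 0 - 277294/297377 = -277294/297377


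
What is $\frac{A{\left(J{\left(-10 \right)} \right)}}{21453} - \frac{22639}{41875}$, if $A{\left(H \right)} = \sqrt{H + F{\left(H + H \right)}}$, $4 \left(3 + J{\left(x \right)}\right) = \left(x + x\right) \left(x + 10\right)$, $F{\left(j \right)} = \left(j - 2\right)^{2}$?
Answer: $- \frac{22639}{41875} + \frac{\sqrt{61}}{21453} \approx -0.54027$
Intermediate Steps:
$F{\left(j \right)} = \left(-2 + j\right)^{2}$
$J{\left(x \right)} = -3 + \frac{x \left(10 + x\right)}{2}$ ($J{\left(x \right)} = -3 + \frac{\left(x + x\right) \left(x + 10\right)}{4} = -3 + \frac{2 x \left(10 + x\right)}{4} = -3 + \frac{x \left(10 + x\right)}{2}$)
$A{\left(H \right)} = \sqrt{H + \left(-2 + 2 H\right)^{2}}$ ($A{\left(H \right)} = \sqrt{H + \left(-2 + \left(H + H\right)\right)^{2}} = \sqrt{H + \left(-2 + 2 H\right)^{2}}$)
$\frac{A{\left(J{\left(-10 \right)} \right)}}{21453} - \frac{22639}{41875} = \frac{\sqrt{\left(-3 + \frac{\left(-10\right)^{2}}{2} + 5 \left(-10\right)\right) + 4 \left(-1 + \left(-3 + \frac{\left(-10\right)^{2}}{2} + 5 \left(-10\right)\right)\right)^{2}}}{21453} - \frac{22639}{41875} = \sqrt{\left(-3 + \frac{1}{2} \cdot 100 - 50\right) + 4 \left(-1 - 3\right)^{2}} \cdot \frac{1}{21453} - \frac{22639}{41875} = \sqrt{\left(-3 + 50 - 50\right) + 4 \left(-1 - 3\right)^{2}} \cdot \frac{1}{21453} - \frac{22639}{41875} = \sqrt{-3 + 4 \left(-1 - 3\right)^{2}} \cdot \frac{1}{21453} - \frac{22639}{41875} = \sqrt{-3 + 4 \left(-4\right)^{2}} \cdot \frac{1}{21453} - \frac{22639}{41875} = \sqrt{-3 + 4 \cdot 16} \cdot \frac{1}{21453} - \frac{22639}{41875} = \sqrt{-3 + 64} \cdot \frac{1}{21453} - \frac{22639}{41875} = \sqrt{61} \cdot \frac{1}{21453} - \frac{22639}{41875} = \frac{\sqrt{61}}{21453} - \frac{22639}{41875} = - \frac{22639}{41875} + \frac{\sqrt{61}}{21453}$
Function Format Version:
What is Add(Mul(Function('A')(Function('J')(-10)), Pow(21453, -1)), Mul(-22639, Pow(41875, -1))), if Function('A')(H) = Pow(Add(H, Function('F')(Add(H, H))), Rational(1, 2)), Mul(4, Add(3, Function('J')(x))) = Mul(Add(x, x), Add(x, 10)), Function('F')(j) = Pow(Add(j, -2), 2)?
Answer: Add(Rational(-22639, 41875), Mul(Rational(1, 21453), Pow(61, Rational(1, 2)))) ≈ -0.54027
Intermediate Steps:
Function('F')(j) = Pow(Add(-2, j), 2)
Function('J')(x) = Add(-3, Mul(Rational(1, 2), x, Add(10, x))) (Function('J')(x) = Add(-3, Mul(Rational(1, 4), Mul(Add(x, x), Add(x, 10)))) = Add(-3, Mul(Rational(1, 4), Mul(Mul(2, x), Add(10, x)))) = Add(-3, Mul(Rational(1, 4), Mul(2, x, Add(10, x)))) = Add(-3, Mul(Rational(1, 2), x, Add(10, x))))
Function('A')(H) = Pow(Add(H, Pow(Add(-2, Mul(2, H)), 2)), Rational(1, 2)) (Function('A')(H) = Pow(Add(H, Pow(Add(-2, Add(H, H)), 2)), Rational(1, 2)) = Pow(Add(H, Pow(Add(-2, Mul(2, H)), 2)), Rational(1, 2)))
Add(Mul(Function('A')(Function('J')(-10)), Pow(21453, -1)), Mul(-22639, Pow(41875, -1))) = Add(Mul(Pow(Add(Add(-3, Mul(Rational(1, 2), Pow(-10, 2)), Mul(5, -10)), Mul(4, Pow(Add(-1, Add(-3, Mul(Rational(1, 2), Pow(-10, 2)), Mul(5, -10))), 2))), Rational(1, 2)), Pow(21453, -1)), Mul(-22639, Pow(41875, -1))) = Add(Mul(Pow(Add(Add(-3, Mul(Rational(1, 2), 100), -50), Mul(4, Pow(Add(-1, Add(-3, Mul(Rational(1, 2), 100), -50)), 2))), Rational(1, 2)), Rational(1, 21453)), Mul(-22639, Rational(1, 41875))) = Add(Mul(Pow(Add(Add(-3, 50, -50), Mul(4, Pow(Add(-1, Add(-3, 50, -50)), 2))), Rational(1, 2)), Rational(1, 21453)), Rational(-22639, 41875)) = Add(Mul(Pow(Add(-3, Mul(4, Pow(Add(-1, -3), 2))), Rational(1, 2)), Rational(1, 21453)), Rational(-22639, 41875)) = Add(Mul(Pow(Add(-3, Mul(4, Pow(-4, 2))), Rational(1, 2)), Rational(1, 21453)), Rational(-22639, 41875)) = Add(Mul(Pow(Add(-3, Mul(4, 16)), Rational(1, 2)), Rational(1, 21453)), Rational(-22639, 41875)) = Add(Mul(Pow(Add(-3, 64), Rational(1, 2)), Rational(1, 21453)), Rational(-22639, 41875)) = Add(Mul(Pow(61, Rational(1, 2)), Rational(1, 21453)), Rational(-22639, 41875)) = Add(Mul(Rational(1, 21453), Pow(61, Rational(1, 2))), Rational(-22639, 41875)) = Add(Rational(-22639, 41875), Mul(Rational(1, 21453), Pow(61, Rational(1, 2))))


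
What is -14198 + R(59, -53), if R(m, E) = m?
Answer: -14139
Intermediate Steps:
-14198 + R(59, -53) = -14198 + 59 = -14139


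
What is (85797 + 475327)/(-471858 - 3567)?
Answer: -561124/475425 ≈ -1.1803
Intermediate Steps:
(85797 + 475327)/(-471858 - 3567) = 561124/(-475425) = 561124*(-1/475425) = -561124/475425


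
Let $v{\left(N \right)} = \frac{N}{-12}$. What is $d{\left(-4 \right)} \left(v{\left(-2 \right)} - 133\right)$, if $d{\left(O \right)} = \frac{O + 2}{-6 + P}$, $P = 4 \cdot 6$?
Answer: $\frac{797}{54} \approx 14.759$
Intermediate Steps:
$v{\left(N \right)} = - \frac{N}{12}$ ($v{\left(N \right)} = N \left(- \frac{1}{12}\right) = - \frac{N}{12}$)
$P = 24$
$d{\left(O \right)} = \frac{1}{9} + \frac{O}{18}$ ($d{\left(O \right)} = \frac{O + 2}{-6 + 24} = \frac{2 + O}{18} = \left(2 + O\right) \frac{1}{18} = \frac{1}{9} + \frac{O}{18}$)
$d{\left(-4 \right)} \left(v{\left(-2 \right)} - 133\right) = \left(\frac{1}{9} + \frac{1}{18} \left(-4\right)\right) \left(\left(- \frac{1}{12}\right) \left(-2\right) - 133\right) = \left(\frac{1}{9} - \frac{2}{9}\right) \left(\frac{1}{6} - 133\right) = \left(- \frac{1}{9}\right) \left(- \frac{797}{6}\right) = \frac{797}{54}$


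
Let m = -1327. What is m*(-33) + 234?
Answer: 44025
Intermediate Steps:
m*(-33) + 234 = -1327*(-33) + 234 = 43791 + 234 = 44025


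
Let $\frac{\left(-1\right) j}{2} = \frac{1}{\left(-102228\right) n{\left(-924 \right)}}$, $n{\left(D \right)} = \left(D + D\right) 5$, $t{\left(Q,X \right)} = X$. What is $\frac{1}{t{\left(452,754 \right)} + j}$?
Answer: $\frac{472293360}{356109193439} \approx 0.0013263$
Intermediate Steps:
$n{\left(D \right)} = 10 D$ ($n{\left(D \right)} = 2 D 5 = 10 D$)
$j = - \frac{1}{472293360}$ ($j = - 2 \frac{1}{\left(-102228\right) 10 \left(-924\right)} = - 2 \left(- \frac{1}{102228 \left(-9240\right)}\right) = - 2 \left(\left(- \frac{1}{102228}\right) \left(- \frac{1}{9240}\right)\right) = \left(-2\right) \frac{1}{944586720} = - \frac{1}{472293360} \approx -2.1173 \cdot 10^{-9}$)
$\frac{1}{t{\left(452,754 \right)} + j} = \frac{1}{754 - \frac{1}{472293360}} = \frac{1}{\frac{356109193439}{472293360}} = \frac{472293360}{356109193439}$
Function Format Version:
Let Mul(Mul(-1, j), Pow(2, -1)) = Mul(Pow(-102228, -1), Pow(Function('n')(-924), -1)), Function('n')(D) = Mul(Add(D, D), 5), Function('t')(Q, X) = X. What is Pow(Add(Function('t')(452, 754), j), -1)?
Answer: Rational(472293360, 356109193439) ≈ 0.0013263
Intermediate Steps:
Function('n')(D) = Mul(10, D) (Function('n')(D) = Mul(Mul(2, D), 5) = Mul(10, D))
j = Rational(-1, 472293360) (j = Mul(-2, Mul(Pow(-102228, -1), Pow(Mul(10, -924), -1))) = Mul(-2, Mul(Rational(-1, 102228), Pow(-9240, -1))) = Mul(-2, Mul(Rational(-1, 102228), Rational(-1, 9240))) = Mul(-2, Rational(1, 944586720)) = Rational(-1, 472293360) ≈ -2.1173e-9)
Pow(Add(Function('t')(452, 754), j), -1) = Pow(Add(754, Rational(-1, 472293360)), -1) = Pow(Rational(356109193439, 472293360), -1) = Rational(472293360, 356109193439)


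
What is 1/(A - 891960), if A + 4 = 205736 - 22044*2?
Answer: -1/730316 ≈ -1.3693e-6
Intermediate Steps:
A = 161644 (A = -4 + (205736 - 22044*2) = -4 + (205736 - 1*44088) = -4 + (205736 - 44088) = -4 + 161648 = 161644)
1/(A - 891960) = 1/(161644 - 891960) = 1/(-730316) = -1/730316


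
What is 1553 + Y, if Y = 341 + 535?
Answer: 2429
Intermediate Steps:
Y = 876
1553 + Y = 1553 + 876 = 2429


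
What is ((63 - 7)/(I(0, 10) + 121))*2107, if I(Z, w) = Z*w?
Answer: 117992/121 ≈ 975.14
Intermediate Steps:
((63 - 7)/(I(0, 10) + 121))*2107 = ((63 - 7)/(0*10 + 121))*2107 = (56/(0 + 121))*2107 = (56/121)*2107 = 117992/121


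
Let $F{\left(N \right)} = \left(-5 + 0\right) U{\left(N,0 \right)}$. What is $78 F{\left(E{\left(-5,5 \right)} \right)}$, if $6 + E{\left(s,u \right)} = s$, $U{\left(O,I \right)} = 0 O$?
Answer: $0$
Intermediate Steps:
$U{\left(O,I \right)} = 0$
$E{\left(s,u \right)} = -6 + s$
$F{\left(N \right)} = 0$ ($F{\left(N \right)} = \left(-5 + 0\right) 0 = \left(-5\right) 0 = 0$)
$78 F{\left(E{\left(-5,5 \right)} \right)} = 78 \cdot 0 = 0$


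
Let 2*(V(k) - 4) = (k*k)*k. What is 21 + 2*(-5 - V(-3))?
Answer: 30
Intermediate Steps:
V(k) = 4 + k³/2 (V(k) = 4 + ((k*k)*k)/2 = 4 + (k²*k)/2 = 4 + k³/2)
21 + 2*(-5 - V(-3)) = 21 + 2*(-5 - (4 + (½)*(-3)³)) = 21 + 2*(-5 - (4 + (½)*(-27))) = 21 + 2*(-5 - (4 - 27/2)) = 21 + 2*(-5 - 1*(-19/2)) = 21 + 2*(-5 + 19/2) = 21 + 2*(9/2) = 21 + 9 = 30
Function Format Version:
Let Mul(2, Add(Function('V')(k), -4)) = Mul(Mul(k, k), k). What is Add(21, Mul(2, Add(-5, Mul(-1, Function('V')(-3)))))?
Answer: 30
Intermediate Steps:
Function('V')(k) = Add(4, Mul(Rational(1, 2), Pow(k, 3))) (Function('V')(k) = Add(4, Mul(Rational(1, 2), Mul(Mul(k, k), k))) = Add(4, Mul(Rational(1, 2), Mul(Pow(k, 2), k))) = Add(4, Mul(Rational(1, 2), Pow(k, 3))))
Add(21, Mul(2, Add(-5, Mul(-1, Function('V')(-3))))) = Add(21, Mul(2, Add(-5, Mul(-1, Add(4, Mul(Rational(1, 2), Pow(-3, 3))))))) = Add(21, Mul(2, Add(-5, Mul(-1, Add(4, Mul(Rational(1, 2), -27)))))) = Add(21, Mul(2, Add(-5, Mul(-1, Add(4, Rational(-27, 2)))))) = Add(21, Mul(2, Add(-5, Mul(-1, Rational(-19, 2))))) = Add(21, Mul(2, Add(-5, Rational(19, 2)))) = Add(21, Mul(2, Rational(9, 2))) = Add(21, 9) = 30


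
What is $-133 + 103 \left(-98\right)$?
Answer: $-10227$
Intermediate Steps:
$-133 + 103 \left(-98\right) = -133 - 10094 = -10227$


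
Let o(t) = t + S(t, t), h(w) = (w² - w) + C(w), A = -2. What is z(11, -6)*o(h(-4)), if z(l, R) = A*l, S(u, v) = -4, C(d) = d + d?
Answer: -176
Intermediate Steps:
C(d) = 2*d
z(l, R) = -2*l
h(w) = w + w² (h(w) = (w² - w) + 2*w = w + w²)
o(t) = -4 + t (o(t) = t - 4 = -4 + t)
z(11, -6)*o(h(-4)) = (-2*11)*(-4 - 4*(1 - 4)) = -22*(-4 - 4*(-3)) = -22*(-4 + 12) = -22*8 = -176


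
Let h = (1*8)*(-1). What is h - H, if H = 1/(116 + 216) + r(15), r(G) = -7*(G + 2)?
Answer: 36851/332 ≈ 111.00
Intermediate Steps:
r(G) = -14 - 7*G (r(G) = -7*(2 + G) = -14 - 7*G)
H = -39507/332 (H = 1/(116 + 216) + (-14 - 7*15) = 1/332 + (-14 - 105) = 1/332 - 119 = -39507/332 ≈ -119.00)
h = -8 (h = 8*(-1) = -8)
h - H = -8 - 1*(-39507/332) = -8 + 39507/332 = 36851/332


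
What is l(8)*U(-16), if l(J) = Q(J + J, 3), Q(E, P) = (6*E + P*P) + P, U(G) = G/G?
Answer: 108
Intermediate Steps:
U(G) = 1
Q(E, P) = P + P² + 6*E (Q(E, P) = (6*E + P²) + P = (P² + 6*E) + P = P + P² + 6*E)
l(J) = 12 + 12*J (l(J) = 3 + 3² + 6*(J + J) = 3 + 9 + 6*(2*J) = 3 + 9 + 12*J = 12 + 12*J)
l(8)*U(-16) = (12 + 12*8)*1 = (12 + 96)*1 = 108*1 = 108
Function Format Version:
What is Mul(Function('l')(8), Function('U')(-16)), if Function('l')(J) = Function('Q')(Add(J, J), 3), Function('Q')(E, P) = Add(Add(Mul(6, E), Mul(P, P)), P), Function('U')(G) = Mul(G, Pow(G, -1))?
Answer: 108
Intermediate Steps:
Function('U')(G) = 1
Function('Q')(E, P) = Add(P, Pow(P, 2), Mul(6, E)) (Function('Q')(E, P) = Add(Add(Mul(6, E), Pow(P, 2)), P) = Add(Add(Pow(P, 2), Mul(6, E)), P) = Add(P, Pow(P, 2), Mul(6, E)))
Function('l')(J) = Add(12, Mul(12, J)) (Function('l')(J) = Add(3, Pow(3, 2), Mul(6, Add(J, J))) = Add(3, 9, Mul(6, Mul(2, J))) = Add(3, 9, Mul(12, J)) = Add(12, Mul(12, J)))
Mul(Function('l')(8), Function('U')(-16)) = Mul(Add(12, Mul(12, 8)), 1) = Mul(Add(12, 96), 1) = Mul(108, 1) = 108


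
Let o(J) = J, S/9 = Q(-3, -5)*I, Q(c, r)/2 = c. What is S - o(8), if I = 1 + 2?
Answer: -170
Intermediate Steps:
Q(c, r) = 2*c
I = 3
S = -162 (S = 9*((2*(-3))*3) = 9*(-6*3) = 9*(-18) = -162)
S - o(8) = -162 - 1*8 = -162 - 8 = -170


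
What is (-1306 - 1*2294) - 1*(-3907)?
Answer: 307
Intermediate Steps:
(-1306 - 1*2294) - 1*(-3907) = (-1306 - 2294) + 3907 = -3600 + 3907 = 307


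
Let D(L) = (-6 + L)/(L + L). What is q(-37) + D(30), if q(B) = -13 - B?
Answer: 122/5 ≈ 24.400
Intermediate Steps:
D(L) = (-6 + L)/(2*L) (D(L) = (-6 + L)/((2*L)) = (-6 + L)*(1/(2*L)) = (-6 + L)/(2*L))
q(-37) + D(30) = (-13 - 1*(-37)) + (½)*(-6 + 30)/30 = (-13 + 37) + (½)*(1/30)*24 = 24 + ⅖ = 122/5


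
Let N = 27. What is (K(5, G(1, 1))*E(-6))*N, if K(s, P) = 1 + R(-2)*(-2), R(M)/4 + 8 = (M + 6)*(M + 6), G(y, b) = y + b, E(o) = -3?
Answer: 5103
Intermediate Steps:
G(y, b) = b + y
R(M) = -32 + 4*(6 + M)**2 (R(M) = -32 + 4*((M + 6)*(M + 6)) = -32 + 4*((6 + M)*(6 + M)) = -32 + 4*(6 + M)**2)
K(s, P) = -63 (K(s, P) = 1 + (-32 + 4*(6 - 2)**2)*(-2) = 1 + (-32 + 4*4**2)*(-2) = 1 + (-32 + 4*16)*(-2) = 1 + (-32 + 64)*(-2) = 1 + 32*(-2) = 1 - 64 = -63)
(K(5, G(1, 1))*E(-6))*N = -63*(-3)*27 = 189*27 = 5103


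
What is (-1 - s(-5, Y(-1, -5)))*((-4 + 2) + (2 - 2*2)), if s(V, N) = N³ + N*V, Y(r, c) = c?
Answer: -396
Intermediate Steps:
(-1 - s(-5, Y(-1, -5)))*((-4 + 2) + (2 - 2*2)) = (-1 - (-5)*(-5 + (-5)²))*((-4 + 2) + (2 - 2*2)) = (-1 - (-5)*(-5 + 25))*(-2 + (2 - 4)) = (-1 - (-5)*20)*(-2 - 2) = (-1 - 1*(-100))*(-4) = (-1 + 100)*(-4) = 99*(-4) = -396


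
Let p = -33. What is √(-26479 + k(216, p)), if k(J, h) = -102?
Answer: I*√26581 ≈ 163.04*I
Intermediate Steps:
√(-26479 + k(216, p)) = √(-26479 - 102) = √(-26581) = I*√26581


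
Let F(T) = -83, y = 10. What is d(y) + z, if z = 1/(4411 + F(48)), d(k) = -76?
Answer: -328927/4328 ≈ -76.000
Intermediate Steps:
z = 1/4328 (z = 1/(4411 - 83) = 1/4328 ≈ 0.00023105)
d(y) + z = -76 + 1/4328 = -328927/4328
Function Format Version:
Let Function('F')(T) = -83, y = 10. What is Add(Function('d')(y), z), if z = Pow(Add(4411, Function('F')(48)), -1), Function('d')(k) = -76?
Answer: Rational(-328927, 4328) ≈ -76.000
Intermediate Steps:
z = Rational(1, 4328) (z = Pow(Add(4411, -83), -1) = Pow(4328, -1) = Rational(1, 4328) ≈ 0.00023105)
Add(Function('d')(y), z) = Add(-76, Rational(1, 4328)) = Rational(-328927, 4328)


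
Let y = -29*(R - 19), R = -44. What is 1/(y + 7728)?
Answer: 1/9555 ≈ 0.00010466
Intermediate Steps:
y = 1827 (y = -29*(-44 - 19) = -29*(-63) = 1827)
1/(y + 7728) = 1/(1827 + 7728) = 1/9555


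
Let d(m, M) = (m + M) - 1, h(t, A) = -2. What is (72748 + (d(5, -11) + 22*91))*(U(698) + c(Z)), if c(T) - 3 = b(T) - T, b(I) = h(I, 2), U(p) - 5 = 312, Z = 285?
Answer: 2466519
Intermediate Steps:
U(p) = 317 (U(p) = 5 + 312 = 317)
b(I) = -2
d(m, M) = -1 + M + m (d(m, M) = (M + m) - 1 = -1 + M + m)
c(T) = 1 - T (c(T) = 3 + (-2 - T) = 1 - T)
(72748 + (d(5, -11) + 22*91))*(U(698) + c(Z)) = (72748 + ((-1 - 11 + 5) + 22*91))*(317 + (1 - 1*285)) = (72748 + (-7 + 2002))*(317 + (1 - 285)) = (72748 + 1995)*(317 - 284) = 74743*33 = 2466519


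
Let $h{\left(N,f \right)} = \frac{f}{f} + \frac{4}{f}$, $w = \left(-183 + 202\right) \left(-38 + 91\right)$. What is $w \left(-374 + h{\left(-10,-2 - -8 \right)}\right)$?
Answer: $- \frac{1124819}{3} \approx -3.7494 \cdot 10^{5}$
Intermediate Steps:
$w = 1007$ ($w = 19 \cdot 53 = 1007$)
$h{\left(N,f \right)} = 1 + \frac{4}{f}$
$w \left(-374 + h{\left(-10,-2 - -8 \right)}\right) = 1007 \left(-374 + \frac{4 - -6}{-2 - -8}\right) = 1007 \left(-374 + \frac{4 + \left(-2 + 8\right)}{-2 + 8}\right) = 1007 \left(-374 + \frac{4 + 6}{6}\right) = 1007 \left(-374 + \frac{1}{6} \cdot 10\right) = 1007 \left(-374 + \frac{5}{3}\right) = 1007 \left(- \frac{1117}{3}\right) = - \frac{1124819}{3}$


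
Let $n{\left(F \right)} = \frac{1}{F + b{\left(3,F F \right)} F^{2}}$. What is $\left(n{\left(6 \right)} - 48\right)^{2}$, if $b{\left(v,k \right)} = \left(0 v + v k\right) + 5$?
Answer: $\frac{38240193601}{16597476} \approx 2304.0$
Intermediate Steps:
$b{\left(v,k \right)} = 5 + k v$ ($b{\left(v,k \right)} = \left(0 + k v\right) + 5 = k v + 5 = 5 + k v$)
$n{\left(F \right)} = \frac{1}{F + F^{2} \left(5 + 3 F^{2}\right)}$ ($n{\left(F \right)} = \frac{1}{F + \left(5 + F F 3\right) F^{2}} = \frac{1}{F + \left(5 + F^{2} \cdot 3\right) F^{2}} = \frac{1}{F + \left(5 + 3 F^{2}\right) F^{2}} = \frac{1}{F + F^{2} \left(5 + 3 F^{2}\right)}$)
$\left(n{\left(6 \right)} - 48\right)^{2} = \left(\frac{1}{6 \left(1 + 6 \left(5 + 3 \cdot 6^{2}\right)\right)} - 48\right)^{2} = \left(\frac{1}{6 \left(1 + 6 \left(5 + 3 \cdot 36\right)\right)} - 48\right)^{2} = \left(\frac{1}{6 \left(1 + 6 \left(5 + 108\right)\right)} - 48\right)^{2} = \left(\frac{1}{6 \left(1 + 6 \cdot 113\right)} - 48\right)^{2} = \left(\frac{1}{6 \left(1 + 678\right)} - 48\right)^{2} = \left(\frac{1}{6 \cdot 679} - 48\right)^{2} = \left(\frac{1}{6} \cdot \frac{1}{679} - 48\right)^{2} = \left(\frac{1}{4074} - 48\right)^{2} = \left(- \frac{195551}{4074}\right)^{2} = \frac{38240193601}{16597476}$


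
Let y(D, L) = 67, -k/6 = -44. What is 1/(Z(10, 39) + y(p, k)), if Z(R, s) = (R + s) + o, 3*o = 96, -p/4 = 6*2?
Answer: 1/148 ≈ 0.0067568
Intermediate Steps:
k = 264 (k = -6*(-44) = 264)
p = -48 (p = -24*2 = -4*12 = -48)
o = 32 (o = (1/3)*96 = 32)
Z(R, s) = 32 + R + s (Z(R, s) = (R + s) + 32 = 32 + R + s)
1/(Z(10, 39) + y(p, k)) = 1/((32 + 10 + 39) + 67) = 1/(81 + 67) = 1/148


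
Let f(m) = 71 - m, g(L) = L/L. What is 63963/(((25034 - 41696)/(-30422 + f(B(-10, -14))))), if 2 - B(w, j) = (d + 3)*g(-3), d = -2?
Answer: 323567496/2777 ≈ 1.1652e+5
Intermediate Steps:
g(L) = 1
B(w, j) = 1 (B(w, j) = 2 - (-2 + 3) = 2 - 1 = 1)
63963/(((25034 - 41696)/(-30422 + f(B(-10, -14))))) = 63963/(((25034 - 41696)/(-30422 + (71 - 1*1)))) = 63963/((-16662/(-30422 + (71 - 1)))) = 63963/((-16662/(-30422 + 70))) = 63963/((-16662/(-30352))) = 63963/((-16662*(-1/30352))) = 63963/(8331/15176) = 63963*(15176/8331) = 323567496/2777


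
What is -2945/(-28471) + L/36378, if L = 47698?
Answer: 732571484/517859019 ≈ 1.4146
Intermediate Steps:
-2945/(-28471) + L/36378 = -2945/(-28471) + 47698/36378 = -2945*(-1/28471) + 47698*(1/36378) = 2945/28471 + 23849/18189 = 732571484/517859019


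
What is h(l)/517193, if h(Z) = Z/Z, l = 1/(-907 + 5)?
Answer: 1/517193 ≈ 1.9335e-6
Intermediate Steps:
l = -1/902 (l = 1/(-902) = -1/902 ≈ -0.0011086)
h(Z) = 1
h(l)/517193 = 1/517193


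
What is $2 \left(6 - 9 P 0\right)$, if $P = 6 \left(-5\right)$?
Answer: $12$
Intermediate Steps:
$P = -30$
$2 \left(6 - 9 P 0\right) = 2 \left(6 - 9 \left(\left(-30\right) 0\right)\right) = 2 \left(6 - 0\right) = 2 \left(6 + 0\right) = 2 \cdot 6 = 12$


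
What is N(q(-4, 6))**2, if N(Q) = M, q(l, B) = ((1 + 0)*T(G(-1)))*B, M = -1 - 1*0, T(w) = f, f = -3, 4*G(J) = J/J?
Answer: 1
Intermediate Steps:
G(J) = 1/4 (G(J) = (J/J)/4 = (1/4)*1 = 1/4)
T(w) = -3
M = -1 (M = -1 + 0 = -1)
q(l, B) = -3*B (q(l, B) = ((1 + 0)*(-3))*B = (1*(-3))*B = -3*B)
N(Q) = -1
N(q(-4, 6))**2 = (-1)**2 = 1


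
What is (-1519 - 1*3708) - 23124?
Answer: -28351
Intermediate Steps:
(-1519 - 1*3708) - 23124 = (-1519 - 3708) - 23124 = -5227 - 23124 = -28351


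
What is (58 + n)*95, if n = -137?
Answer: -7505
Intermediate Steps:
(58 + n)*95 = (58 - 137)*95 = -79*95 = -7505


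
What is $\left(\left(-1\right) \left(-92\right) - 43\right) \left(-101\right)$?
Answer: $-4949$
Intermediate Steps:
$\left(\left(-1\right) \left(-92\right) - 43\right) \left(-101\right) = \left(92 - 43\right) \left(-101\right) = 49 \left(-101\right) = -4949$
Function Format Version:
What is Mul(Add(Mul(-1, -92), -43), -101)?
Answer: -4949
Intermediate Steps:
Mul(Add(Mul(-1, -92), -43), -101) = Mul(Add(92, -43), -101) = Mul(49, -101) = -4949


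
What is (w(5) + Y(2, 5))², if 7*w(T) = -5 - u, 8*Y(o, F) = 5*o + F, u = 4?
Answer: 1089/3136 ≈ 0.34726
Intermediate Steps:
Y(o, F) = F/8 + 5*o/8 (Y(o, F) = (5*o + F)/8 = (F + 5*o)/8 = F/8 + 5*o/8)
w(T) = -9/7 (w(T) = (-5 - 1*4)/7 = (-5 - 4)/7 = (⅐)*(-9) = -9/7)
(w(5) + Y(2, 5))² = (-9/7 + ((⅛)*5 + (5/8)*2))² = (-9/7 + (5/8 + 5/4))² = (-9/7 + 15/8)² = (33/56)² = 1089/3136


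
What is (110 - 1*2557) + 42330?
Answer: 39883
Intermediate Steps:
(110 - 1*2557) + 42330 = (110 - 2557) + 42330 = -2447 + 42330 = 39883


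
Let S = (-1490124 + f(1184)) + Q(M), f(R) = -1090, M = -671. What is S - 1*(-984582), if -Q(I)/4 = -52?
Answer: -506424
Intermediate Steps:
Q(I) = 208 (Q(I) = -4*(-52) = 208)
S = -1491006 (S = (-1490124 - 1090) + 208 = -1491214 + 208 = -1491006)
S - 1*(-984582) = -1491006 - 1*(-984582) = -1491006 + 984582 = -506424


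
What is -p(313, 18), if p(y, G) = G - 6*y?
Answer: 1860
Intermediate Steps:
-p(313, 18) = -(18 - 6*313) = -(18 - 1878) = -1*(-1860) = 1860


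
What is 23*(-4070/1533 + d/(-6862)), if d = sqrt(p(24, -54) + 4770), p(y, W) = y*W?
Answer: -93610/1533 - 69*sqrt(386)/6862 ≈ -61.261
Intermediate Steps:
p(y, W) = W*y
d = 3*sqrt(386) (d = sqrt(-54*24 + 4770) = sqrt(-1296 + 4770) = sqrt(3474) = 3*sqrt(386) ≈ 58.941)
23*(-4070/1533 + d/(-6862)) = 23*(-4070/1533 + (3*sqrt(386))/(-6862)) = 23*(-4070*1/1533 + (3*sqrt(386))*(-1/6862)) = 23*(-4070/1533 - 3*sqrt(386)/6862) = -93610/1533 - 69*sqrt(386)/6862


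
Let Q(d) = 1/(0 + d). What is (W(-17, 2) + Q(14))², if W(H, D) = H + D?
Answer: 43681/196 ≈ 222.86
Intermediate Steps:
W(H, D) = D + H
Q(d) = 1/d
(W(-17, 2) + Q(14))² = ((2 - 17) + 1/14)² = (-15 + 1/14)² = (-209/14)² = 43681/196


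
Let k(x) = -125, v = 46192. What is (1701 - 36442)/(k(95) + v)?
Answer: -4963/6581 ≈ -0.75414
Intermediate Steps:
(1701 - 36442)/(k(95) + v) = (1701 - 36442)/(-125 + 46192) = -34741/46067 = -34741*1/46067 = -4963/6581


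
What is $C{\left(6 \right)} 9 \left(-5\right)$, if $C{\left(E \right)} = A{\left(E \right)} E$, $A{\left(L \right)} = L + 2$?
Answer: $-2160$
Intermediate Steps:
$A{\left(L \right)} = 2 + L$
$C{\left(E \right)} = E \left(2 + E\right)$ ($C{\left(E \right)} = \left(2 + E\right) E = E \left(2 + E\right)$)
$C{\left(6 \right)} 9 \left(-5\right) = 6 \left(2 + 6\right) 9 \left(-5\right) = 6 \cdot 8 \cdot 9 \left(-5\right) = 48 \cdot 9 \left(-5\right) = 432 \left(-5\right) = -2160$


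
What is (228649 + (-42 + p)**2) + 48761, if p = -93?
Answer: 295635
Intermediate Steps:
(228649 + (-42 + p)**2) + 48761 = (228649 + (-42 - 93)**2) + 48761 = (228649 + (-135)**2) + 48761 = (228649 + 18225) + 48761 = 246874 + 48761 = 295635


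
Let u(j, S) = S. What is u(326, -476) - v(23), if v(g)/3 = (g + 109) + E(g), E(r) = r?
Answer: -941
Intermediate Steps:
v(g) = 327 + 6*g (v(g) = 3*((g + 109) + g) = 3*((109 + g) + g) = 3*(109 + 2*g) = 327 + 6*g)
u(326, -476) - v(23) = -476 - (327 + 6*23) = -476 - (327 + 138) = -476 - 1*465 = -476 - 465 = -941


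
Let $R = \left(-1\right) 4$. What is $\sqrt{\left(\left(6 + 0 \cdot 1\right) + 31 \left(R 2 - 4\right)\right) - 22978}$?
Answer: $4 i \sqrt{1459} \approx 152.79 i$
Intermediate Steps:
$R = -4$
$\sqrt{\left(\left(6 + 0 \cdot 1\right) + 31 \left(R 2 - 4\right)\right) - 22978} = \sqrt{\left(\left(6 + 0 \cdot 1\right) + 31 \left(\left(-4\right) 2 - 4\right)\right) - 22978} = \sqrt{\left(\left(6 + 0\right) + 31 \left(-8 - 4\right)\right) - 22978} = \sqrt{\left(6 + 31 \left(-12\right)\right) - 22978} = \sqrt{\left(6 - 372\right) - 22978} = \sqrt{-366 - 22978} = \sqrt{-23344} = 4 i \sqrt{1459}$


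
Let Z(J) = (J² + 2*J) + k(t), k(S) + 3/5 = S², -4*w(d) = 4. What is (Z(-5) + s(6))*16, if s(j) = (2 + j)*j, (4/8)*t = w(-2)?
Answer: 5312/5 ≈ 1062.4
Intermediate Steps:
w(d) = -1 (w(d) = -¼*4 = -1)
t = -2 (t = 2*(-1) = -2)
k(S) = -⅗ + S²
Z(J) = 17/5 + J² + 2*J (Z(J) = (J² + 2*J) + (-⅗ + (-2)²) = (J² + 2*J) + (-⅗ + 4) = (J² + 2*J) + 17/5 = 17/5 + J² + 2*J)
s(j) = j*(2 + j)
(Z(-5) + s(6))*16 = ((17/5 + (-5)² + 2*(-5)) + 6*(2 + 6))*16 = ((17/5 + 25 - 10) + 6*8)*16 = (92/5 + 48)*16 = (332/5)*16 = 5312/5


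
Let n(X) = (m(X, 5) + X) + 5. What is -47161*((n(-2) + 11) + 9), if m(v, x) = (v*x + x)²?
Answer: -2263728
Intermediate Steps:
m(v, x) = (x + v*x)²
n(X) = 5 + X + 25*(1 + X)² (n(X) = (5²*(1 + X)² + X) + 5 = (25*(1 + X)² + X) + 5 = (X + 25*(1 + X)²) + 5 = 5 + X + 25*(1 + X)²)
-47161*((n(-2) + 11) + 9) = -47161*(((5 - 2 + 25*(1 - 2)²) + 11) + 9) = -47161*(((5 - 2 + 25*(-1)²) + 11) + 9) = -47161*(((5 - 2 + 25*1) + 11) + 9) = -47161*(((5 - 2 + 25) + 11) + 9) = -47161*((28 + 11) + 9) = -47161*(39 + 9) = -47161*48 = -2263728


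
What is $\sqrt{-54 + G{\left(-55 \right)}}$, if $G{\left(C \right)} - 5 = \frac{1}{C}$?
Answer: $\frac{2 i \sqrt{37070}}{55} \approx 7.0013 i$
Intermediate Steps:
$G{\left(C \right)} = 5 + \frac{1}{C}$
$\sqrt{-54 + G{\left(-55 \right)}} = \sqrt{-54 + \left(5 + \frac{1}{-55}\right)} = \sqrt{-54 + \left(5 - \frac{1}{55}\right)} = \sqrt{-54 + \frac{274}{55}} = \sqrt{- \frac{2696}{55}} = \frac{2 i \sqrt{37070}}{55}$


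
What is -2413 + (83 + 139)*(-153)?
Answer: -36379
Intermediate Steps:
-2413 + (83 + 139)*(-153) = -2413 + 222*(-153) = -2413 - 33966 = -36379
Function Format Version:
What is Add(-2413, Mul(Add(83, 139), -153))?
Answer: -36379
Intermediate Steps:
Add(-2413, Mul(Add(83, 139), -153)) = Add(-2413, Mul(222, -153)) = Add(-2413, -33966) = -36379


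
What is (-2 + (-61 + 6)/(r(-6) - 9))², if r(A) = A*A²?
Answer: 6241/2025 ≈ 3.0820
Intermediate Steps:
r(A) = A³
(-2 + (-61 + 6)/(r(-6) - 9))² = (-2 + (-61 + 6)/((-6)³ - 9))² = (-2 - 55/(-216 - 9))² = (-2 - 55/(-225))² = (-2 - 55*(-1/225))² = (-2 + 11/45)² = (-79/45)² = 6241/2025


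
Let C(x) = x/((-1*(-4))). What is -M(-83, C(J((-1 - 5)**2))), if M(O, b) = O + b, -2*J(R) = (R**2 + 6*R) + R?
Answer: 553/2 ≈ 276.50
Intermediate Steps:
J(R) = -7*R/2 - R**2/2 (J(R) = -((R**2 + 6*R) + R)/2 = -(R**2 + 7*R)/2 = -7*R/2 - R**2/2)
C(x) = x/4
-M(-83, C(J((-1 - 5)**2))) = -(-83 + (-(-1 - 5)**2*(7 + (-1 - 5)**2)/2)/4) = -(-83 + (-1/2*(-6)**2*(7 + (-6)**2))/4) = -(-83 + (-1/2*36*(7 + 36))/4) = -(-83 + (-1/2*36*43)/4) = -(-83 + (1/4)*(-774)) = -(-83 - 387/2) = -1*(-553/2) = 553/2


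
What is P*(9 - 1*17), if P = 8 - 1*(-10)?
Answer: -144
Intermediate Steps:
P = 18 (P = 8 + 10 = 18)
P*(9 - 1*17) = 18*(9 - 1*17) = 18*(9 - 17) = 18*(-8) = -144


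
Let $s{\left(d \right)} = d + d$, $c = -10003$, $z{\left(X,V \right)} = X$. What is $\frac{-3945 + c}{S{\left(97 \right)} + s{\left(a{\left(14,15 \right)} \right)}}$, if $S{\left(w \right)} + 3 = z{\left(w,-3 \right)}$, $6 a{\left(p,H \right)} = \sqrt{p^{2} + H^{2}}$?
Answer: $- \frac{11800008}{79103} + \frac{41844 \sqrt{421}}{79103} \approx -138.32$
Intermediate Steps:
$a{\left(p,H \right)} = \frac{\sqrt{H^{2} + p^{2}}}{6}$ ($a{\left(p,H \right)} = \frac{\sqrt{p^{2} + H^{2}}}{6} = \frac{\sqrt{H^{2} + p^{2}}}{6}$)
$S{\left(w \right)} = -3 + w$
$s{\left(d \right)} = 2 d$
$\frac{-3945 + c}{S{\left(97 \right)} + s{\left(a{\left(14,15 \right)} \right)}} = \frac{-3945 - 10003}{\left(-3 + 97\right) + 2 \frac{\sqrt{15^{2} + 14^{2}}}{6}} = - \frac{13948}{94 + 2 \frac{\sqrt{225 + 196}}{6}} = - \frac{13948}{94 + 2 \frac{\sqrt{421}}{6}} = - \frac{13948}{94 + \frac{\sqrt{421}}{3}}$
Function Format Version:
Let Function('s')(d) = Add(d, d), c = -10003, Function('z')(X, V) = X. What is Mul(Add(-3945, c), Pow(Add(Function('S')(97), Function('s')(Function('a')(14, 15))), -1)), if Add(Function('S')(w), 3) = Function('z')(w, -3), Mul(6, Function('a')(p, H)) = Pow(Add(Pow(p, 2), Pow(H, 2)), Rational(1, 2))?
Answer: Add(Rational(-11800008, 79103), Mul(Rational(41844, 79103), Pow(421, Rational(1, 2)))) ≈ -138.32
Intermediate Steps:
Function('a')(p, H) = Mul(Rational(1, 6), Pow(Add(Pow(H, 2), Pow(p, 2)), Rational(1, 2))) (Function('a')(p, H) = Mul(Rational(1, 6), Pow(Add(Pow(p, 2), Pow(H, 2)), Rational(1, 2))) = Mul(Rational(1, 6), Pow(Add(Pow(H, 2), Pow(p, 2)), Rational(1, 2))))
Function('S')(w) = Add(-3, w)
Function('s')(d) = Mul(2, d)
Mul(Add(-3945, c), Pow(Add(Function('S')(97), Function('s')(Function('a')(14, 15))), -1)) = Mul(Add(-3945, -10003), Pow(Add(Add(-3, 97), Mul(2, Mul(Rational(1, 6), Pow(Add(Pow(15, 2), Pow(14, 2)), Rational(1, 2))))), -1)) = Mul(-13948, Pow(Add(94, Mul(2, Mul(Rational(1, 6), Pow(Add(225, 196), Rational(1, 2))))), -1)) = Mul(-13948, Pow(Add(94, Mul(2, Mul(Rational(1, 6), Pow(421, Rational(1, 2))))), -1)) = Mul(-13948, Pow(Add(94, Mul(Rational(1, 3), Pow(421, Rational(1, 2)))), -1))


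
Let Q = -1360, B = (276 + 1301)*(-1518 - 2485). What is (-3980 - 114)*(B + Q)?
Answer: 25849888554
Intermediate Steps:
B = -6312731 (B = 1577*(-4003) = -6312731)
(-3980 - 114)*(B + Q) = (-3980 - 114)*(-6312731 - 1360) = -4094*(-6314091) = 25849888554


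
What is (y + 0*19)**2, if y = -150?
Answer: 22500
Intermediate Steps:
(y + 0*19)**2 = (-150 + 0*19)**2 = (-150 + 0)**2 = (-150)**2 = 22500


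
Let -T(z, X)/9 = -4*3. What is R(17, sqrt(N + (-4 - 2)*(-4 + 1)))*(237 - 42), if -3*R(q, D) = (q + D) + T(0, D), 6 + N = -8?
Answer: -8255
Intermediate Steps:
N = -14 (N = -6 - 8 = -14)
T(z, X) = 108 (T(z, X) = -(-36)*3 = -9*(-12) = 108)
R(q, D) = -36 - D/3 - q/3 (R(q, D) = -((q + D) + 108)/3 = -((D + q) + 108)/3 = -(108 + D + q)/3 = -36 - D/3 - q/3)
R(17, sqrt(N + (-4 - 2)*(-4 + 1)))*(237 - 42) = (-36 - sqrt(-14 + (-4 - 2)*(-4 + 1))/3 - 1/3*17)*(237 - 42) = (-36 - sqrt(-14 - 6*(-3))/3 - 17/3)*195 = (-36 - sqrt(-14 + 18)/3 - 17/3)*195 = (-36 - sqrt(4)/3 - 17/3)*195 = (-36 - 1/3*2 - 17/3)*195 = (-36 - 2/3 - 17/3)*195 = -127/3*195 = -8255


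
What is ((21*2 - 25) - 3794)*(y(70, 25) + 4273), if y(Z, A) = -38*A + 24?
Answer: -12641619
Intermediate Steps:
y(Z, A) = 24 - 38*A
((21*2 - 25) - 3794)*(y(70, 25) + 4273) = ((21*2 - 25) - 3794)*((24 - 38*25) + 4273) = ((42 - 25) - 3794)*((24 - 950) + 4273) = (17 - 3794)*(-926 + 4273) = -3777*3347 = -12641619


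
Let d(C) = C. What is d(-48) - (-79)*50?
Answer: 3902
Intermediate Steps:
d(-48) - (-79)*50 = -48 - (-79)*50 = -48 - 1*(-3950) = -48 + 3950 = 3902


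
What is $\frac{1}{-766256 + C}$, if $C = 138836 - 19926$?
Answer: $- \frac{1}{647346} \approx -1.5448 \cdot 10^{-6}$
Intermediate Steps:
$C = 118910$
$\frac{1}{-766256 + C} = \frac{1}{-766256 + 118910} = \frac{1}{-647346} = - \frac{1}{647346}$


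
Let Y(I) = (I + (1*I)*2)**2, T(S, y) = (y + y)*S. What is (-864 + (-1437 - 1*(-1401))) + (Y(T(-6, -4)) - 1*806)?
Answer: 19030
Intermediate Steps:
T(S, y) = 2*S*y (T(S, y) = (2*y)*S = 2*S*y)
Y(I) = 9*I**2 (Y(I) = (I + I*2)**2 = (I + 2*I)**2 = (3*I)**2 = 9*I**2)
(-864 + (-1437 - 1*(-1401))) + (Y(T(-6, -4)) - 1*806) = (-864 + (-1437 - 1*(-1401))) + (9*(2*(-6)*(-4))**2 - 1*806) = (-864 + (-1437 + 1401)) + (9*48**2 - 806) = (-864 - 36) + (9*2304 - 806) = -900 + (20736 - 806) = -900 + 19930 = 19030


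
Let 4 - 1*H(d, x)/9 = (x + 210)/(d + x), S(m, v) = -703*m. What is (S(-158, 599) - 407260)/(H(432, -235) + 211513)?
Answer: -29174321/20837689 ≈ -1.4001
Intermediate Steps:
H(d, x) = 36 - 9*(210 + x)/(d + x) (H(d, x) = 36 - 9*(x + 210)/(d + x) = 36 - 9*(210 + x)/(d + x))
(S(-158, 599) - 407260)/(H(432, -235) + 211513) = (-703*(-158) - 407260)/(9*(-210 + 3*(-235) + 4*432)/(432 - 235) + 211513) = (111074 - 407260)/(9*(-210 - 705 + 1728)/197 + 211513) = -296186/(9*(1/197)*813 + 211513) = -296186/(7317/197 + 211513) = -296186/41675378/197 = -296186*197/41675378 = -29174321/20837689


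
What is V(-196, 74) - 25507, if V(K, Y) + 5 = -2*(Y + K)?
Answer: -25268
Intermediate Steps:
V(K, Y) = -5 - 2*K - 2*Y (V(K, Y) = -5 - 2*(Y + K) = -5 - 2*(K + Y) = -5 + (-2*K - 2*Y) = -5 - 2*K - 2*Y)
V(-196, 74) - 25507 = (-5 - 2*(-196) - 2*74) - 25507 = (-5 + 392 - 148) - 25507 = 239 - 25507 = -25268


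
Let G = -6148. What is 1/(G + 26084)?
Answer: 1/19936 ≈ 5.0161e-5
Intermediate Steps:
1/(G + 26084) = 1/(-6148 + 26084) = 1/19936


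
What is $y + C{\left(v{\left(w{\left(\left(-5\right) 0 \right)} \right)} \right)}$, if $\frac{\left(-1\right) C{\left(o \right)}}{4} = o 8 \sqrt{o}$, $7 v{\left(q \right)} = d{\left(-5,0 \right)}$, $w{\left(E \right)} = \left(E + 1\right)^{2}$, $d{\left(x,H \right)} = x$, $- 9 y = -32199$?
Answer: $\frac{10733}{3} + \frac{160 i \sqrt{35}}{49} \approx 3577.7 + 19.318 i$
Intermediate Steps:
$y = \frac{10733}{3}$ ($y = \left(- \frac{1}{9}\right) \left(-32199\right) = \frac{10733}{3} \approx 3577.7$)
$w{\left(E \right)} = \left(1 + E\right)^{2}$
$v{\left(q \right)} = - \frac{5}{7}$ ($v{\left(q \right)} = \frac{1}{7} \left(-5\right) = - \frac{5}{7}$)
$C{\left(o \right)} = - 32 o^{\frac{3}{2}}$ ($C{\left(o \right)} = - 4 o 8 \sqrt{o} = - 4 \cdot 8 o \sqrt{o} = - 4 \cdot 8 o^{\frac{3}{2}} = - 32 o^{\frac{3}{2}}$)
$y + C{\left(v{\left(w{\left(\left(-5\right) 0 \right)} \right)} \right)} = \frac{10733}{3} - 32 \left(- \frac{5}{7}\right)^{\frac{3}{2}} = \frac{10733}{3} - 32 \left(- \frac{5 i \sqrt{35}}{49}\right) = \frac{10733}{3} + \frac{160 i \sqrt{35}}{49}$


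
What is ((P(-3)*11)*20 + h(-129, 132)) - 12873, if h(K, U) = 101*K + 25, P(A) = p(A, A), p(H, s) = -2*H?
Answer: -24557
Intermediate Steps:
P(A) = -2*A
h(K, U) = 25 + 101*K
((P(-3)*11)*20 + h(-129, 132)) - 12873 = ((-2*(-3)*11)*20 + (25 + 101*(-129))) - 12873 = ((6*11)*20 + (25 - 13029)) - 12873 = (66*20 - 13004) - 12873 = (1320 - 13004) - 12873 = -11684 - 12873 = -24557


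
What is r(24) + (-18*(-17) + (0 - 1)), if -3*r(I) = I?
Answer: 297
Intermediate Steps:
r(I) = -I/3
r(24) + (-18*(-17) + (0 - 1)) = -1/3*24 + (-18*(-17) + (0 - 1)) = -8 + (306 - 1) = -8 + 305 = 297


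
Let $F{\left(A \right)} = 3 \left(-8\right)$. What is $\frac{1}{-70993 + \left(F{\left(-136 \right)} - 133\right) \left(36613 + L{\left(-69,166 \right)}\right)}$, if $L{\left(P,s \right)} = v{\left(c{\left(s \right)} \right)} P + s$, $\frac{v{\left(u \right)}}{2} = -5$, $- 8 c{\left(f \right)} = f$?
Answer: $- \frac{1}{5953626} \approx -1.6796 \cdot 10^{-7}$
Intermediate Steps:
$c{\left(f \right)} = - \frac{f}{8}$
$v{\left(u \right)} = -10$ ($v{\left(u \right)} = 2 \left(-5\right) = -10$)
$F{\left(A \right)} = -24$
$L{\left(P,s \right)} = s - 10 P$ ($L{\left(P,s \right)} = - 10 P + s = s - 10 P$)
$\frac{1}{-70993 + \left(F{\left(-136 \right)} - 133\right) \left(36613 + L{\left(-69,166 \right)}\right)} = \frac{1}{-70993 + \left(-24 - 133\right) \left(36613 + \left(166 - -690\right)\right)} = \frac{1}{-70993 - 157 \left(36613 + \left(166 + 690\right)\right)} = \frac{1}{-70993 - 157 \left(36613 + 856\right)} = \frac{1}{-70993 - 5882633} = \frac{1}{-5953626} = - \frac{1}{5953626}$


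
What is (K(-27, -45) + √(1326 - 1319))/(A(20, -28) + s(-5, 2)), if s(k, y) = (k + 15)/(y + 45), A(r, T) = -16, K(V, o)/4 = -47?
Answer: 4418/371 - 47*√7/742 ≈ 11.741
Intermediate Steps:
K(V, o) = -188 (K(V, o) = 4*(-47) = -188)
s(k, y) = (15 + k)/(45 + y)
(K(-27, -45) + √(1326 - 1319))/(A(20, -28) + s(-5, 2)) = (-188 + √(1326 - 1319))/(-16 + (15 - 5)/(45 + 2)) = (-188 + √7)/(-16 + 10/47) = (-188 + √7)/(-742/47) = (-188 + √7)*(-47/742) = 4418/371 - 47*√7/742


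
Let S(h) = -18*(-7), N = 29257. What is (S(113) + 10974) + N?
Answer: 40357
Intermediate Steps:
S(h) = 126
(S(113) + 10974) + N = (126 + 10974) + 29257 = 11100 + 29257 = 40357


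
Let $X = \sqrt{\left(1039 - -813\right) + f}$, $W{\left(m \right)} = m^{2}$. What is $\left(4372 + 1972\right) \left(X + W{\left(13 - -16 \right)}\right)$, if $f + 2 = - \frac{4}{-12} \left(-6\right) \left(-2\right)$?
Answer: $5335304 + 19032 \sqrt{206} \approx 5.6085 \cdot 10^{6}$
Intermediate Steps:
$f = 2$ ($f = -2 + - \frac{4}{-12} \left(-6\right) \left(-2\right) = -2 + \left(-4\right) \left(- \frac{1}{12}\right) \left(-6\right) \left(-2\right) = -2 + \frac{1}{3} \left(-6\right) \left(-2\right) = -2 - -4 = -2 + 4 = 2$)
$X = 3 \sqrt{206}$ ($X = \sqrt{\left(1039 - -813\right) + 2} = \sqrt{\left(1039 + 813\right) + 2} = \sqrt{1852 + 2} = \sqrt{1854} = 3 \sqrt{206} \approx 43.058$)
$\left(4372 + 1972\right) \left(X + W{\left(13 - -16 \right)}\right) = \left(4372 + 1972\right) \left(3 \sqrt{206} + \left(13 - -16\right)^{2}\right) = 6344 \left(3 \sqrt{206} + \left(13 + 16\right)^{2}\right) = 6344 \left(3 \sqrt{206} + 29^{2}\right) = 6344 \left(3 \sqrt{206} + 841\right) = 6344 \left(841 + 3 \sqrt{206}\right) = 5335304 + 19032 \sqrt{206}$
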